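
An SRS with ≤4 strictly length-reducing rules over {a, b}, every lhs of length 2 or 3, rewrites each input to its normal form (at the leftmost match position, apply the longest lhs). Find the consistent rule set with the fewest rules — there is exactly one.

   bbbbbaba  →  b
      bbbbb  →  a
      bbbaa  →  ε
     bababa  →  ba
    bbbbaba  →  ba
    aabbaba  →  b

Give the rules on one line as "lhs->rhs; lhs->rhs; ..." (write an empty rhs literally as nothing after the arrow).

  | bbbbbaba => abbbaba => bbaba => bba => b
  | bbbbb => abbb => bb => a
  | bbbaa => abaa => aa => ε
  | bababa => baba => ba

aa->; ab->; bb->a; bba->b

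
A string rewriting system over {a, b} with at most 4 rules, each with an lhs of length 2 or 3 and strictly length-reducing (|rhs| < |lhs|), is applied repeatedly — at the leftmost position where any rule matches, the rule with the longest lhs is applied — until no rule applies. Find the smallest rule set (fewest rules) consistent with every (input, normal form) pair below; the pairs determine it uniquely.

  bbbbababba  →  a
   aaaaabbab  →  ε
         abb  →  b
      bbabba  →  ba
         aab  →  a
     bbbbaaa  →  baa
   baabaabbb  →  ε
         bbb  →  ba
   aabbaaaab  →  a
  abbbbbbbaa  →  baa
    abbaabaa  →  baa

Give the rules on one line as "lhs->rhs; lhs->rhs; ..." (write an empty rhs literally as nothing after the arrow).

aaa->aa; ab->; bb->; bbb->ba

  | bbbbababba => babababba => bababba => babba => bba => a
  | aaaaabbab => aaaabbab => aaabbab => aabbab => abab => ab => ε
  | abb => b
  | bbabba => abba => ba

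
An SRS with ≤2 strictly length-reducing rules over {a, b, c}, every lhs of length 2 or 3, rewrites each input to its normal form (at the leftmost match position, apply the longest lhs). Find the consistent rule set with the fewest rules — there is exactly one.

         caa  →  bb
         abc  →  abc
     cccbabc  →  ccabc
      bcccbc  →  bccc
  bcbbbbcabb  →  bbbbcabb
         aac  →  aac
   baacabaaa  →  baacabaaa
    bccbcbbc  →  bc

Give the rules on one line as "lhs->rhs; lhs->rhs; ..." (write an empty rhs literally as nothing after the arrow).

  | caa => bb
  | abc
  | cccbabc => ccabc
  | bcccbc => bccc

caa->bb; cb->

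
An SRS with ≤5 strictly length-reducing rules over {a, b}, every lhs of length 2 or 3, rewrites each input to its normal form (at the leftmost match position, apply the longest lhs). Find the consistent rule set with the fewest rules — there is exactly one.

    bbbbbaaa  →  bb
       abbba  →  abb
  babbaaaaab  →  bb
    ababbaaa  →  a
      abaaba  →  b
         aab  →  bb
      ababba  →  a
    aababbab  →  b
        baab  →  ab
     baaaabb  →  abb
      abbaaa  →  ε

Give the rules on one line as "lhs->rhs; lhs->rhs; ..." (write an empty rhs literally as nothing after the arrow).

aa->; aab->bb; ba->; bab->

  | bbbbbaaa => bbbbaa => bbba => bb
  | abbba => abb
  | babbaaaaab => baaaaab => aaaab => aab => bb
  | ababbaaa => abaaa => aaa => a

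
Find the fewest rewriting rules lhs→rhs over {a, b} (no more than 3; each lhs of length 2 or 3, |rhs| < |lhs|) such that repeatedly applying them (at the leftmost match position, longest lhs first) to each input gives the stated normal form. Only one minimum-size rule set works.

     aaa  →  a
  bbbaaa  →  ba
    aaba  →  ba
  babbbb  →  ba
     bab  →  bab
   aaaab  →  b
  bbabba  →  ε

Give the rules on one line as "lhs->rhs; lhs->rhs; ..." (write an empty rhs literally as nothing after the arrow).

aa->; bb->

  | aaa => a
  | bbbaaa => baaa => ba
  | aaba => ba
  | babbbb => babb => ba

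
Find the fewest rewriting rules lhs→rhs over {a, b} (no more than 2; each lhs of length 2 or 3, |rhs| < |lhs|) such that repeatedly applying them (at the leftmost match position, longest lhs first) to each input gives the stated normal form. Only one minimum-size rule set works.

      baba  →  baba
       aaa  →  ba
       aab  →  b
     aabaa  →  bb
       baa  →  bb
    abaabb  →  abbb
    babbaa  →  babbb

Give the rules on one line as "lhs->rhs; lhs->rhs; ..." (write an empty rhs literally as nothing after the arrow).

  | baba
  | aaa => ba
  | aab => b
  | aabaa => baa => bb

aa->b; aab->b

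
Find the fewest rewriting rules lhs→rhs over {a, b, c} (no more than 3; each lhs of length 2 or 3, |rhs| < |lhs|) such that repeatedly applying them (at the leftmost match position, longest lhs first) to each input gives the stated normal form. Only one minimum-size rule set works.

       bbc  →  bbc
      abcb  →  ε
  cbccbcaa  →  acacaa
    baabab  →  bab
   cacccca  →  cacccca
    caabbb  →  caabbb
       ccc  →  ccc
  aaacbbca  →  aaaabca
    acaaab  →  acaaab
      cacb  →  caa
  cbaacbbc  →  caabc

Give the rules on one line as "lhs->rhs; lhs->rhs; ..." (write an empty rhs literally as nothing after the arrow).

aba->; cb->a; cba->c

  | bbc
  | abcb => aba => ε
  | cbccbcaa => accbcaa => acacaa
  | baabab => bab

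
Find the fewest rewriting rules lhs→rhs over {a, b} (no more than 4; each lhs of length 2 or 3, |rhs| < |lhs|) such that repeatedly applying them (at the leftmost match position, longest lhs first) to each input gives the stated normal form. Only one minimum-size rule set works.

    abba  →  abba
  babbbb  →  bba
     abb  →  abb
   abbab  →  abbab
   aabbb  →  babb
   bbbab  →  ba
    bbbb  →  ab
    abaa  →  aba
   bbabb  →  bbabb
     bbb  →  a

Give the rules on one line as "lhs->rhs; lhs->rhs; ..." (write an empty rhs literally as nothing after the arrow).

aa->a; aab->ba; bbb->a

  | abba
  | babbbb => baab => bba
  | abb
  | abbab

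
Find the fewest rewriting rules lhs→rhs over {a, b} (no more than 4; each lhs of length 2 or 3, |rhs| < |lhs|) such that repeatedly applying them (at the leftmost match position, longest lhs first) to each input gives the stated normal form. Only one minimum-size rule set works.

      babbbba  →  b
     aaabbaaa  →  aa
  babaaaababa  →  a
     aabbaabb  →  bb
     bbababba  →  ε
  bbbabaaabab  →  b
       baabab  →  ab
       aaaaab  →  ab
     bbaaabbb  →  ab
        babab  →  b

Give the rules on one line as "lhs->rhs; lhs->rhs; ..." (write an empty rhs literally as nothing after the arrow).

  | babbbba => bbbba => bba => b
  | aaabbaaa => abbaaa => abaa => aa
  | babaaaababa => baaaababa => aaababa => ababa => aba => a
  | aabbaabb => bbaabb => babb => bb

aab->b; ba->; bbb->b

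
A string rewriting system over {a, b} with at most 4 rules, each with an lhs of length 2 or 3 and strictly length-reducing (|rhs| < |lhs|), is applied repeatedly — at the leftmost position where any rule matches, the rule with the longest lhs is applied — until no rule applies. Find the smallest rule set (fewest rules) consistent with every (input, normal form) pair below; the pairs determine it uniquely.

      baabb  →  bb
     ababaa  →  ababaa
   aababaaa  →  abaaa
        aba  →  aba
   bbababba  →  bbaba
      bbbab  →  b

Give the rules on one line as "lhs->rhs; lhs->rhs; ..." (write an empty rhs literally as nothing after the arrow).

  | baabb => bb
  | ababaa
  | aababaaa => abaaa
  | aba

aab->; abb->; bbb->ba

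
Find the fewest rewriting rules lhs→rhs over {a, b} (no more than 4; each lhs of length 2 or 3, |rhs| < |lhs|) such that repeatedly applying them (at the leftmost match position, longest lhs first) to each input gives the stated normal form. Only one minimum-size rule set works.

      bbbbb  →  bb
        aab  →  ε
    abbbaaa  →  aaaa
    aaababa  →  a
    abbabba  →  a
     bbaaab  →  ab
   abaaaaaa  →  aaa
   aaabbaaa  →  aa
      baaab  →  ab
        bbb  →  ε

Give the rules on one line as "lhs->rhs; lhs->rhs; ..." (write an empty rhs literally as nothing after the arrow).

aab->; ba->a; baa->bb; bbb->

  | bbbbb => bb
  | aab => ε
  | abbbaaa => aaaa
  | aaababa => aaba => a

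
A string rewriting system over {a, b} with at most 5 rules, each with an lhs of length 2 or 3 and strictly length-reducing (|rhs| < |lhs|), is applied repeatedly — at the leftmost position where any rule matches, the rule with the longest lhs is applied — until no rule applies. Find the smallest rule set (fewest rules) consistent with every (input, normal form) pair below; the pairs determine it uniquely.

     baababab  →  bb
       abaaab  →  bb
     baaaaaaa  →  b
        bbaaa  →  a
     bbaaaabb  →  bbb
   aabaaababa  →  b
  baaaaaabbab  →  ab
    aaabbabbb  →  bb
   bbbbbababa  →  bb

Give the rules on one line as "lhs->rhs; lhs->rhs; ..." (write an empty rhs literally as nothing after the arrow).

  | baababab => ababab => abaab => aab => bb
  | abaaab => aaab => bb
  | baaaaaaa => aaaaaa => baaa => aa => b
  | bbaaa => baa => a

aa->b; aaa->b; ba->; bab->ba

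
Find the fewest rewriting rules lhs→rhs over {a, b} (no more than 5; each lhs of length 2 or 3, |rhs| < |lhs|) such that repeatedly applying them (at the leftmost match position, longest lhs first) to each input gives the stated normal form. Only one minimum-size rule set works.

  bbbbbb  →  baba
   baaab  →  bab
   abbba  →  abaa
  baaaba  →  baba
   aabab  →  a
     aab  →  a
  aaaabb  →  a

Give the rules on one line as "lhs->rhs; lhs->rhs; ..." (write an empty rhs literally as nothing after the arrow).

  | bbbbbb => babbb => baba
  | baaab => bbbb => bab
  | abbba => abaa
  | baaaba => bbbba => baba

aaa->bb; aab->a; bb->; bbb->ba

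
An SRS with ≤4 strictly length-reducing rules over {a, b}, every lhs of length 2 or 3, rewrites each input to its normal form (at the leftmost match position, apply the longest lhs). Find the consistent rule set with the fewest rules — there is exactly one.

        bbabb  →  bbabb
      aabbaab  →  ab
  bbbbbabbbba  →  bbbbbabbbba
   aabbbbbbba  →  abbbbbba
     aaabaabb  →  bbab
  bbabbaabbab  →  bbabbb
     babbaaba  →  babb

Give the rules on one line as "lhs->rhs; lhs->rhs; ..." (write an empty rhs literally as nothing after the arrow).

aa->; aaa->b; aab->a; aba->

  | bbabb
  | aabbaab => abaab => ab
  | bbbbbabbbba
  | aabbbbbbba => abbbbbba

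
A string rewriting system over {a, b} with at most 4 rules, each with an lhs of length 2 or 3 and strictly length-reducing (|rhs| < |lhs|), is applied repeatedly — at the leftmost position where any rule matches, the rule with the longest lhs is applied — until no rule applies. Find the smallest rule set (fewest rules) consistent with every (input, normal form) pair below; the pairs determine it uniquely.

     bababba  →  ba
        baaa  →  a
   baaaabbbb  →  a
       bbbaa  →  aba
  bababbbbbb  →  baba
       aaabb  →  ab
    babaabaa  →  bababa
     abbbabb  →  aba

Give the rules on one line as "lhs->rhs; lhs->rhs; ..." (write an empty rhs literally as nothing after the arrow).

  | bababba => babaaa => babb => baa => ba
  | baaa => bb => a
  | baaaabbbb => bbabbbb => aabbbb => abbbb => aabb => abb => aa => a
  | bbbaa => abaa => aba

aa->a; aaa->b; bb->a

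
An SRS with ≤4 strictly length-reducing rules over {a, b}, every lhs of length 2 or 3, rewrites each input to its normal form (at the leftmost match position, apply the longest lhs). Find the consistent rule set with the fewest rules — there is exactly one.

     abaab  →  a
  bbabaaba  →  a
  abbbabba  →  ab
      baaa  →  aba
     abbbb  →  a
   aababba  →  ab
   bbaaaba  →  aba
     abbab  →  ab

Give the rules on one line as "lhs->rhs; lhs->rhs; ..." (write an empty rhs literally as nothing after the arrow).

aa->a; baa->ab; bb->

  | abaab => aabb => abb => a
  | bbabaaba => abaaba => aabba => abba => aa => a
  | abbbabba => ababba => abaa => aab => ab
  | baaa => aba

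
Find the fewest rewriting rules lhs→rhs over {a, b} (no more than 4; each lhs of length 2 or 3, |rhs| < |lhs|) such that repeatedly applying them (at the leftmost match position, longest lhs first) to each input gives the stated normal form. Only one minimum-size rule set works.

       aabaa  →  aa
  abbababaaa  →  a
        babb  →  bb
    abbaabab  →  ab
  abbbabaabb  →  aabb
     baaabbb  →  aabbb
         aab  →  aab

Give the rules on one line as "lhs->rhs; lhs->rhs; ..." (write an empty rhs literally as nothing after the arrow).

aaa->a; aba->aa; ba->; bba->

  | aabaa => aaaa => aa
  | abbababaaa => ababaaa => aabaaa => aaaaa => aaa => a
  | babb => bb
  | abbaabab => aabab => aaab => ab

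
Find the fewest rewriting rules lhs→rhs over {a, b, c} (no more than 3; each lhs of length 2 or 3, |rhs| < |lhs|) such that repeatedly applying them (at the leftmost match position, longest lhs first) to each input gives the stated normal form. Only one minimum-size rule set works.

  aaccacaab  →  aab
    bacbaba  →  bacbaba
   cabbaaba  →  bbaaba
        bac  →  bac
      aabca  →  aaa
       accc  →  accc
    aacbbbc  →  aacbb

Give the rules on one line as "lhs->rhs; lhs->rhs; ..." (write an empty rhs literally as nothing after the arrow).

  | aaccacaab => aaccaab => aacab => aab
  | bacbaba
  | cabbaaba => bbaaba
  | bac

bc->; ca->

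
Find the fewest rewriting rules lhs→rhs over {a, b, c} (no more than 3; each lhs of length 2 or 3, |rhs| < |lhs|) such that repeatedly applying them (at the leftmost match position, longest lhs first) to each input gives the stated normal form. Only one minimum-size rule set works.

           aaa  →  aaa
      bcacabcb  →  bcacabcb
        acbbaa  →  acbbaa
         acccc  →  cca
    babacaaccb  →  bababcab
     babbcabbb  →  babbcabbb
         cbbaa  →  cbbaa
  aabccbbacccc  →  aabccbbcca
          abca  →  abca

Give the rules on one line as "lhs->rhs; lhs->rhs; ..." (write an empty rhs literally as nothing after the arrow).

  | aaa
  | bcacabcb
  | acbbaa
  | acccc => cacc => cca

acc->ca; caa->ba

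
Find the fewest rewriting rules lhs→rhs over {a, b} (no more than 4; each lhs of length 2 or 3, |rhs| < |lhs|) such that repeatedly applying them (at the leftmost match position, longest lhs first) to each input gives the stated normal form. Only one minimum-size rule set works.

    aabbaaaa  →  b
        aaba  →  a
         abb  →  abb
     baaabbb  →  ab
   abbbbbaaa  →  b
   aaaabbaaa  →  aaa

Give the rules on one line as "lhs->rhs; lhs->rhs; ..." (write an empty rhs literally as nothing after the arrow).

aab->; ba->b; bbb->a

  | aabbaaaa => baaaa => baaa => baa => ba => b
  | aaba => a
  | abb
  | baaabbb => baabbb => babbb => bbbb => ab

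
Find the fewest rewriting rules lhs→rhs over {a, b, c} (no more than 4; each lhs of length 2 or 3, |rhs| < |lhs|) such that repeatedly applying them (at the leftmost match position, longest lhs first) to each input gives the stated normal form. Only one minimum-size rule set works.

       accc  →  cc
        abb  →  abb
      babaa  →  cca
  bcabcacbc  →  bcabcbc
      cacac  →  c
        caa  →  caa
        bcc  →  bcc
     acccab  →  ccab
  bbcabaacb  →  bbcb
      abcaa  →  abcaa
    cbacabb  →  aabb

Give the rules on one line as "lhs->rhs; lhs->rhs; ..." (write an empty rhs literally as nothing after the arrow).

ac->; ba->c; ccc->a

  | accc => cc
  | abb
  | babaa => cbaa => cca
  | bcabcacbc => bcabcbc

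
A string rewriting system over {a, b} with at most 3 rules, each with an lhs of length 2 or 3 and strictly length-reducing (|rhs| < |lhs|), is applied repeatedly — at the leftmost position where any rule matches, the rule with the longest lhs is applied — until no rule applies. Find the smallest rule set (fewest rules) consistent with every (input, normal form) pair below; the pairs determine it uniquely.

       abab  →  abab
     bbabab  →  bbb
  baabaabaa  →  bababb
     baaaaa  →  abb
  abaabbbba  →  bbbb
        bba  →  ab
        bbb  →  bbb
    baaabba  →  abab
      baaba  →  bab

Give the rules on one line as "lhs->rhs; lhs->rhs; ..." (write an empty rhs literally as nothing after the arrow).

aa->b; bba->ab

  | abab
  | bbabab => abbab => aabb => bbb
  | baabaabaa => bbbaabaa => bababaa => bababb
  | baaaaa => bbaaa => abaa => abb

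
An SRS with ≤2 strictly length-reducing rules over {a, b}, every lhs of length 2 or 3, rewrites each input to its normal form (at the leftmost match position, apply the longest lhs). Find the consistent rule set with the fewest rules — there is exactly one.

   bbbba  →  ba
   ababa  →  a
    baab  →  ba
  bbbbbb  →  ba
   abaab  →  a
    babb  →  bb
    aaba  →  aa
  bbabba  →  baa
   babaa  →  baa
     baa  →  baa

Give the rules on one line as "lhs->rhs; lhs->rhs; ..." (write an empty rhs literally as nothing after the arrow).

ab->; bbb->ba

  | bbbba => baba => ba
  | ababa => aba => a
  | baab => ba
  | bbbbbb => babbb => bbb => ba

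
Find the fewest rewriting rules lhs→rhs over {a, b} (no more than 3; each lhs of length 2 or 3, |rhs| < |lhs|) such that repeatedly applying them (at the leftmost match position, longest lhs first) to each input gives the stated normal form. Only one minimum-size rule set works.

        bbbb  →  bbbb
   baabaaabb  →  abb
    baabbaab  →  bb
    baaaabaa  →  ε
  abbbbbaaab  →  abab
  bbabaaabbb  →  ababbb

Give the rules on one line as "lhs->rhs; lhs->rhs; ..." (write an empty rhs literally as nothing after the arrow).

  | bbbb
  | baabaaabb => bbaaabb => aaabb => abb
  | baabbaab => bbbaab => baab => bb
  | baaaabaa => baabaa => bbaa => aa => ε

aa->; bba->a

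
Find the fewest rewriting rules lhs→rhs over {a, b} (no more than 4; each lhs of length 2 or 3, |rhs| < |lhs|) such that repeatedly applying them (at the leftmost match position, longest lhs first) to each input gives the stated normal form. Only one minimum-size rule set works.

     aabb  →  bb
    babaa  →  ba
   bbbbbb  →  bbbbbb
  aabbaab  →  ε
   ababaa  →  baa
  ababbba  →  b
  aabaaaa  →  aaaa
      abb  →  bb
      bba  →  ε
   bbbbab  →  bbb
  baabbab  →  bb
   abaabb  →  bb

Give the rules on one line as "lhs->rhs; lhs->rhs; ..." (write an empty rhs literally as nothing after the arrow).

ab->; aba->; abb->bb; bba->

  | aabb => abb => bb
  | babaa => ba
  | bbbbbb
  | aabbaab => abbaab => bbaab => ab => ε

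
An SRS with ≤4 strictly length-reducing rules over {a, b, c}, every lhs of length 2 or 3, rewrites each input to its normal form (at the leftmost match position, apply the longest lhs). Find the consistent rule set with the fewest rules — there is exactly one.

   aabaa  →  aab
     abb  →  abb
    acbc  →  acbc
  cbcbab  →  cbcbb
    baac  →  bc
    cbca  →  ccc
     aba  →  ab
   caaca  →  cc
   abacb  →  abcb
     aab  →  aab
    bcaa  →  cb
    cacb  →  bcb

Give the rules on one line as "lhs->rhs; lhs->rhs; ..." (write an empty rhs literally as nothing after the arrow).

  | aabaa => aaba => aab
  | abb
  | acbc
  | cbcbab => cbcbb

ba->b; bca->cc; ca->b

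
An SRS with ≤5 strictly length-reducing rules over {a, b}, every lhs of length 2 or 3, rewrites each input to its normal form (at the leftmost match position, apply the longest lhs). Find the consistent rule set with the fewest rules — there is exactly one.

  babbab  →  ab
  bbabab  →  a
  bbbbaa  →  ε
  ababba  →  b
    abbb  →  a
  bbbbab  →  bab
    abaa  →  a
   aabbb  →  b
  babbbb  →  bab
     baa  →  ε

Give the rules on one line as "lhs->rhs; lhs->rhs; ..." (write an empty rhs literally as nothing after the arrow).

  | babbab => baaab => ab
  | bbabab => aabab => bbab => aab => bb => a
  | bbbbaa => baa => ε
  | ababba => abaaa => aa => b

aa->b; baa->; bb->a; bbb->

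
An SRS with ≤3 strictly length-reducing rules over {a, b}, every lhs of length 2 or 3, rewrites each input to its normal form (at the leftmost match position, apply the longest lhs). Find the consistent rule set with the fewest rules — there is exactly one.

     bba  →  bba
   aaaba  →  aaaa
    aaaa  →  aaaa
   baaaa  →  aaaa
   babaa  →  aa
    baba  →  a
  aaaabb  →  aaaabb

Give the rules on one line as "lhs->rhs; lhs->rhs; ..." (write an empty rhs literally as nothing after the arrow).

aba->aa; baa->aa; bab->

  | bba
  | aaaba => aaaa
  | aaaa
  | baaaa => aaaa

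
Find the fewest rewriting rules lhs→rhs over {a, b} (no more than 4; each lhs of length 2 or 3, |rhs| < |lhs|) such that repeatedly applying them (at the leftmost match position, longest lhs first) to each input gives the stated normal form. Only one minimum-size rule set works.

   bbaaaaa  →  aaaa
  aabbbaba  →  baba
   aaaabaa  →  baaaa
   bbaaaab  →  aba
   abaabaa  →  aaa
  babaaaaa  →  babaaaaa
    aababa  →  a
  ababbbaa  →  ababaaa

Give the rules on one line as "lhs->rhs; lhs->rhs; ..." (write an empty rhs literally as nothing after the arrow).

  | bbaaaaa => aaaa
  | aabbbaba => babbaba => baba
  | aaaabaa => aabaaa => baaaa
  | bbaaaab => aaab => aba

aab->ba; bba->; bbb->ba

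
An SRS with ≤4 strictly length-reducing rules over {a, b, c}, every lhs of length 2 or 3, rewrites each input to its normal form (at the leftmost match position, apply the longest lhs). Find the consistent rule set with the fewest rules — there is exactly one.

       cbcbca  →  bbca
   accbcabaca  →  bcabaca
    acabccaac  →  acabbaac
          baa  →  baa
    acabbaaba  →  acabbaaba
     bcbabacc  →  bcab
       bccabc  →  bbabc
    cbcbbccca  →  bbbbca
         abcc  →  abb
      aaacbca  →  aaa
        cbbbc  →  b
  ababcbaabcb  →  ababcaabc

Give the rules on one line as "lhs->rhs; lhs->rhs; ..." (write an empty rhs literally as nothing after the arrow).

  | cbcbca => ccbca => bbca
  | accbcabaca => bcabaca
  | acabccaac => acabbaac
  | baa

acc->; cb->c; cc->b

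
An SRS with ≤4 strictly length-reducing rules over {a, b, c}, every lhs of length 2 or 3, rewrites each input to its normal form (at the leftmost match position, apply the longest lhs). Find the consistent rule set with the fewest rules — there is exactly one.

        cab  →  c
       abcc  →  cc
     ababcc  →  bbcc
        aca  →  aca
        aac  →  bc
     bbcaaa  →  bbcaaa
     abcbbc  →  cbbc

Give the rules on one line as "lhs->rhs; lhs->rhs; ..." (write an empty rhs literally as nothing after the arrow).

  | cab => c
  | abcc => cc
  | ababcc => bbcc
  | aca

aac->bc; ab->; aba->b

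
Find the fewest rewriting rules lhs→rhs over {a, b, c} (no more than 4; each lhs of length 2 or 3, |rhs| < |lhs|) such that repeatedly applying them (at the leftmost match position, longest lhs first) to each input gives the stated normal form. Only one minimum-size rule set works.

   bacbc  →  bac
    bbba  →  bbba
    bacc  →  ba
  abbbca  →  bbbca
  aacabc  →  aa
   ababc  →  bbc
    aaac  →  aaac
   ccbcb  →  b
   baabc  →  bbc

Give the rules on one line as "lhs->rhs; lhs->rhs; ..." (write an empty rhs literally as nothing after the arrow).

  | bacbc => bac
  | bbba
  | bacc => ba
  | abbbca => bbbca

ab->b; cab->c; cb->; cc->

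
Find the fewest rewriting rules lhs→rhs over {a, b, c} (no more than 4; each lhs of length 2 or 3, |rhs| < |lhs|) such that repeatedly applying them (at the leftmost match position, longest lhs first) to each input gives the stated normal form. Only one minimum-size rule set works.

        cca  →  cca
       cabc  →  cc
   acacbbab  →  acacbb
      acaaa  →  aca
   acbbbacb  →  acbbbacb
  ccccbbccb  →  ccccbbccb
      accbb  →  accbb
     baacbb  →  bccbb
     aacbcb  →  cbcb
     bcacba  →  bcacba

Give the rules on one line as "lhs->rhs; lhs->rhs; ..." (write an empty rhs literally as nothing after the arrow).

aa->; ab->; baa->bc

  | cca
  | cabc => cc
  | acacbbab => acacbb
  | acaaa => aca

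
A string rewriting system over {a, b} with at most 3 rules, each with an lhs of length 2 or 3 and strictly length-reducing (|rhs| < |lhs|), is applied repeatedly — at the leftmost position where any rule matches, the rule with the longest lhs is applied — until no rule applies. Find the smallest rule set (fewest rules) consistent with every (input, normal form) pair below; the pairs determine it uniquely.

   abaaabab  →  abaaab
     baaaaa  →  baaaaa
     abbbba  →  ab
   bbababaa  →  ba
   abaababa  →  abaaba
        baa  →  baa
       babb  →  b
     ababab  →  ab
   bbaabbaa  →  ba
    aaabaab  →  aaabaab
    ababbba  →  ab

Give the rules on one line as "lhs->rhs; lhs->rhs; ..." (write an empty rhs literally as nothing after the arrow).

  | abaaabab => abaaab
  | baaaaa
  | abbbba => abbba => abba => ab
  | bbababaa => bbabaa => bbaa => ba

bab->b; bb->b; bba->b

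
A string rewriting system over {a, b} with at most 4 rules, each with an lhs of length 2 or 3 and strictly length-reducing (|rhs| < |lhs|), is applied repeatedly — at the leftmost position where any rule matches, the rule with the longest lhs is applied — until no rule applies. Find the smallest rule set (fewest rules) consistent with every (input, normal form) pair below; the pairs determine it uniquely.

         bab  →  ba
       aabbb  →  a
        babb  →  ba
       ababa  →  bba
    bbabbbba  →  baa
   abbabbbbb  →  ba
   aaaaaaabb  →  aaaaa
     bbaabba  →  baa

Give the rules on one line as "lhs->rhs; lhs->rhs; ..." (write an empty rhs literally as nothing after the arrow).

  | bab => ba
  | aabbb => abb => ab => a
  | babb => bab => ba
  | ababa => baba => bba

aab->a; ab->a; aba->ba; bbb->ba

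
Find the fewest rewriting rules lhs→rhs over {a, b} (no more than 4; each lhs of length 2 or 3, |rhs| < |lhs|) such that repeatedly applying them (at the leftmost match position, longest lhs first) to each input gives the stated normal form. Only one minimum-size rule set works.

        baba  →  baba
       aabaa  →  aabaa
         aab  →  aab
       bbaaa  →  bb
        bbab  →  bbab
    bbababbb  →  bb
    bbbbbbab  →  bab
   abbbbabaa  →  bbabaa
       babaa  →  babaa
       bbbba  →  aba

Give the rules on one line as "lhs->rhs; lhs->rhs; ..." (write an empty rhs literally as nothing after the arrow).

aaa->; abb->; bbb->a

  | baba
  | aabaa
  | aab
  | bbaaa => bb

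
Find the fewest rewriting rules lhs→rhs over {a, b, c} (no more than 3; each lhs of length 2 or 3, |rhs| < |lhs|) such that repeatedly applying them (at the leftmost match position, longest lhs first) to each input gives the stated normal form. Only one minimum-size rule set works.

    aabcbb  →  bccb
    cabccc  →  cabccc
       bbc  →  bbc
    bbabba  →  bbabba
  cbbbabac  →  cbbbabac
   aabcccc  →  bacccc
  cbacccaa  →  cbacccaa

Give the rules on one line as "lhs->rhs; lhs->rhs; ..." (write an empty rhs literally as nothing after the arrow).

aab->ba; acb->cc

  | aabcbb => bacbb => bccb
  | cabccc
  | bbc
  | bbabba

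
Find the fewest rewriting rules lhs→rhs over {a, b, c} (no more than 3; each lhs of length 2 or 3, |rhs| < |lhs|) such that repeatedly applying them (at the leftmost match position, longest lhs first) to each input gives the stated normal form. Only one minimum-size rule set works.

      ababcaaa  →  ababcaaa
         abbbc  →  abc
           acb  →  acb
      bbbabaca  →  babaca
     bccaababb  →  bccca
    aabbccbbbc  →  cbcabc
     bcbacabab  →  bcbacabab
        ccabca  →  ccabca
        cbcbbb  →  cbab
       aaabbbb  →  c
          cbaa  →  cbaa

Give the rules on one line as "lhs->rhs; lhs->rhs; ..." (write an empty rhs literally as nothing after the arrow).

  | ababcaaa
  | abbbc => abc
  | acb
  | bbbabaca => babaca

aab->c; bb->; cbb->a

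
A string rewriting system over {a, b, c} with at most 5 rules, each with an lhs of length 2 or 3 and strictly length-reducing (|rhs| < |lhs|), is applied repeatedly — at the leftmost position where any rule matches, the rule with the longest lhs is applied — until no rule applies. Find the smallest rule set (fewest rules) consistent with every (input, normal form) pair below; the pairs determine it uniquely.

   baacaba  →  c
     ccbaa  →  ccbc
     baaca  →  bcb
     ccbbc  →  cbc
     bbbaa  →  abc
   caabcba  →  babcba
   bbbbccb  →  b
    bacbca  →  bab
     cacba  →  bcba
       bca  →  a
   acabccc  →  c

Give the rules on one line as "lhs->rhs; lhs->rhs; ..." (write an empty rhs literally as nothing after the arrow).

aa->c; bb->a; ca->b; ccc->

  | baacaba => bccaba => bcbba => bcaa => bba => aa => c
  | ccbaa => ccbc
  | baaca => bcca => bcb
  | ccbbc => ccac => cbc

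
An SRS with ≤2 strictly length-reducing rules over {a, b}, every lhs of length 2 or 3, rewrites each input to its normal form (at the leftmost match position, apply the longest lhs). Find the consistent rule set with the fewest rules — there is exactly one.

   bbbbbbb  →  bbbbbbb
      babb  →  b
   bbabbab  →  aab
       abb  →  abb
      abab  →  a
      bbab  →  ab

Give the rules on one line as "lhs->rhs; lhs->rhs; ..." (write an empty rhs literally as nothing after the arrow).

  | bbbbbbb
  | babb => b
  | bbabbab => abbab => aab
  | abb

bab->; bba->a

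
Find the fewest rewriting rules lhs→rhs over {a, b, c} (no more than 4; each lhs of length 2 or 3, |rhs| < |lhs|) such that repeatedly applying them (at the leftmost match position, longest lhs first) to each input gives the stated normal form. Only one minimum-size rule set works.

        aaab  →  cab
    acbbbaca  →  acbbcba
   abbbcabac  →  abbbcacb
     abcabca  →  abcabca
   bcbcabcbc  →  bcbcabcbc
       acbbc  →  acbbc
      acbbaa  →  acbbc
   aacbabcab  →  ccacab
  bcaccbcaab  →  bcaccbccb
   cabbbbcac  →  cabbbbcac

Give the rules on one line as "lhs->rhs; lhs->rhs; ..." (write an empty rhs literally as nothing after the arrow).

  | aaab => cab
  | acbbbaca => acbbcba
  | abbbcabac => abbbcacb
  | abcabca

aa->c; bab->a; bac->cb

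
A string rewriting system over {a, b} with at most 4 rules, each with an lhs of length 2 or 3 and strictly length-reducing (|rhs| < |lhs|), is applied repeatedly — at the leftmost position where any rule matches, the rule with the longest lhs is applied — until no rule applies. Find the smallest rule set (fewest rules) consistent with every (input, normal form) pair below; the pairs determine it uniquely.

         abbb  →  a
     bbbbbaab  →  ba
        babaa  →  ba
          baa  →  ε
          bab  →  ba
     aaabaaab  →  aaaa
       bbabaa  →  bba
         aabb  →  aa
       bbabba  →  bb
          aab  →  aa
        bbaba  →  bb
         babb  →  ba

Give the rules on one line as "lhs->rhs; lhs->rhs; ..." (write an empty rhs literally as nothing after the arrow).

ab->a; aba->; baa->; bbb->ba

  | abbb => abb => ab => a
  | bbbbbaab => babbaab => babaab => bab => ba
  | babaa => ba
  | baa => ε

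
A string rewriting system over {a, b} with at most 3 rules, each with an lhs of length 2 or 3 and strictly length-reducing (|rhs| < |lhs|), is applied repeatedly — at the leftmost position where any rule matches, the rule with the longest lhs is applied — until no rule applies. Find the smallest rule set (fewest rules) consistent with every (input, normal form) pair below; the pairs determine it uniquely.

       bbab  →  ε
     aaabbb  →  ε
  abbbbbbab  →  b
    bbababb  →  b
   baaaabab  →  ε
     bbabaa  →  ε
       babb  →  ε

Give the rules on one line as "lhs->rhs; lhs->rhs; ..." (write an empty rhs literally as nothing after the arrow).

aa->; ab->; bb->

  | bbab => ab => ε
  | aaabbb => abbb => bb => ε
  | abbbbbbab => bbbbbab => bbbab => bab => b
  | bbababb => ababb => abb => b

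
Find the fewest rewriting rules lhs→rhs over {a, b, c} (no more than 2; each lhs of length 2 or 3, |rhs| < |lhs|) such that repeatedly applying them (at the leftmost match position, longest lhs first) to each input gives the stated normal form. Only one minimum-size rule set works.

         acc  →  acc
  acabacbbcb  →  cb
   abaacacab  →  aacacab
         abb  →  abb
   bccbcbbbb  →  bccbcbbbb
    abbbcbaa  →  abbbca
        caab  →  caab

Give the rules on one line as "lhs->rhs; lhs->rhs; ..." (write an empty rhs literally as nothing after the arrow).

  | acc
  | acabacbbcb => acacbbcb => acbcb => cb
  | abaacacab => aacacab
  | abb

acb->; ba->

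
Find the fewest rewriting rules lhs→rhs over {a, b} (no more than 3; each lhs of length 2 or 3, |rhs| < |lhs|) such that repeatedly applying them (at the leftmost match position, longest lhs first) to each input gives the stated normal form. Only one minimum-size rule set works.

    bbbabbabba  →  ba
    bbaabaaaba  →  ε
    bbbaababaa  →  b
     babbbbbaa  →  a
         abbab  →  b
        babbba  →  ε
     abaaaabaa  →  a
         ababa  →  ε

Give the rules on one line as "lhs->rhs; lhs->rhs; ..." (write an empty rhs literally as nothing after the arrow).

aa->; ab->b; bb->a

  | bbbabbabba => ababbabba => babbabba => bbbabba => ababba => babba => bbba => aba => ba
  | bbaabaaaba => aaabaaaba => abaaaba => baaaba => baba => bba => aa => ε
  | bbbaababaa => abaababaa => baababaa => bbabaa => aabaa => baa => b
  | babbbbbaa => bbbbbbaa => abbbbaa => bbbbaa => abbaa => bbaa => aaa => a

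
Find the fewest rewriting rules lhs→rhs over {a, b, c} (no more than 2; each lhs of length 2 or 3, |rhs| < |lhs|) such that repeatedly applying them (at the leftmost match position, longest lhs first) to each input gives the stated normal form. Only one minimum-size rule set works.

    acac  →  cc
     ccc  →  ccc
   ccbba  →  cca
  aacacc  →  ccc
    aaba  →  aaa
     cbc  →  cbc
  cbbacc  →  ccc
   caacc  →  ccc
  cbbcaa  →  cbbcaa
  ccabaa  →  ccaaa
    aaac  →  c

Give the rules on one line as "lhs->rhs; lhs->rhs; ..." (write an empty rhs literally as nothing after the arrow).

  | acac => cac => cc
  | ccc
  | ccbba => ccba => cca
  | aacacc => acacc => cacc => ccc

ac->c; ba->a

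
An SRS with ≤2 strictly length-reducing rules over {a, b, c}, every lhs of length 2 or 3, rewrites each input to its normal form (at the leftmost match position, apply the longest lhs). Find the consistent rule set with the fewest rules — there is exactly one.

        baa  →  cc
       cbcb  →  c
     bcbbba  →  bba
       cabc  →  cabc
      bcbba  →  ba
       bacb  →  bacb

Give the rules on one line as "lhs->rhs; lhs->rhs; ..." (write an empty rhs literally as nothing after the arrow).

  | baa => cc
  | cbcb => c
  | bcbbba => bba
  | cabc

baa->cc; bcb->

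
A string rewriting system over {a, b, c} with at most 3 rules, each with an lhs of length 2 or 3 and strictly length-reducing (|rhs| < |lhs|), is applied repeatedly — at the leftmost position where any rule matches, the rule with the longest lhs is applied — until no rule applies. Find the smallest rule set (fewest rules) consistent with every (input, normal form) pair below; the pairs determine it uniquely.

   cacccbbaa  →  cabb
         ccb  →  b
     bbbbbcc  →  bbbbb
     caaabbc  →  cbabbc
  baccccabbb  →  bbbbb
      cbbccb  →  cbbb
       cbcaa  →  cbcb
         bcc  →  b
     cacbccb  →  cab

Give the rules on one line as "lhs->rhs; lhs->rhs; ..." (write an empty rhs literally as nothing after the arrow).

aa->b; acb->a; cc->

  | cacccbbaa => cacbbaa => cabaa => cabb
  | ccb => b
  | bbbbbcc => bbbbb
  | caaabbc => cbabbc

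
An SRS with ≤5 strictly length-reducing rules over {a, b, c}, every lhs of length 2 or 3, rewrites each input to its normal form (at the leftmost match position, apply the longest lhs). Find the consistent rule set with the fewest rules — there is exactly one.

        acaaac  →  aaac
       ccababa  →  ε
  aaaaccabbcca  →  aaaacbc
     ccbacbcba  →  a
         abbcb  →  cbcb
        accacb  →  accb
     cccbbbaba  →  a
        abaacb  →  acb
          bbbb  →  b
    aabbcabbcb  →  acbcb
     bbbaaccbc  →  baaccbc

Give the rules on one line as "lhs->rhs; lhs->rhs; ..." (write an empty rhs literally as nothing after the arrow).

  | acaaac => aaac
  | ccababa => cbaba => aba => ca => ε
  | aaaaccabbcca => aaaacbbcca => aaaacbcca => aaaacbc
  | ccbacbcba => cacbcba => cbcba => cba => a

ab->c; bb->b; ca->; cba->a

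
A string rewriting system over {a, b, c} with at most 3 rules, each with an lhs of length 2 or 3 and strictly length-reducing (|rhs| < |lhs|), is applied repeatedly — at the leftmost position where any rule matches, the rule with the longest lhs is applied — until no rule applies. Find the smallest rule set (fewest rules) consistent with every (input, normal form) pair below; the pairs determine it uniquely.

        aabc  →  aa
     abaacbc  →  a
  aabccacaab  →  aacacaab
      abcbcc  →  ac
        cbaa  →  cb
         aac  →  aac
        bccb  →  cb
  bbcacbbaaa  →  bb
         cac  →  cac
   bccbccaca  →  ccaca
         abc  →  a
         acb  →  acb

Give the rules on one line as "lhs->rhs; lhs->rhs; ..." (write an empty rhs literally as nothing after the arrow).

  | aabc => aa
  | abaacbc => abacbc => abcbc => abc => a
  | aabccacaab => aacacaab
  | abcbcc => abcc => ac

ba->b; bc->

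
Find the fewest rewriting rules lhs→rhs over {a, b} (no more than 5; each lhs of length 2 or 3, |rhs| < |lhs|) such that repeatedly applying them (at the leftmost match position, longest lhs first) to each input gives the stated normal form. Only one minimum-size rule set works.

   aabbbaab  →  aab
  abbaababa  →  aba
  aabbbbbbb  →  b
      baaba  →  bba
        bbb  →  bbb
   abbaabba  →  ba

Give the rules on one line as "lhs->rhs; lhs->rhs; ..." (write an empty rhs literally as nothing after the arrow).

aaa->aa; abb->ba; baa->b; bab->

  | aabbbaab => ababaab => aaab => aab
  | abbaababa => baaababa => bababa => aba
  | aabbbbbbb => ababbbbb => abbbb => babb => b
  | baaba => bba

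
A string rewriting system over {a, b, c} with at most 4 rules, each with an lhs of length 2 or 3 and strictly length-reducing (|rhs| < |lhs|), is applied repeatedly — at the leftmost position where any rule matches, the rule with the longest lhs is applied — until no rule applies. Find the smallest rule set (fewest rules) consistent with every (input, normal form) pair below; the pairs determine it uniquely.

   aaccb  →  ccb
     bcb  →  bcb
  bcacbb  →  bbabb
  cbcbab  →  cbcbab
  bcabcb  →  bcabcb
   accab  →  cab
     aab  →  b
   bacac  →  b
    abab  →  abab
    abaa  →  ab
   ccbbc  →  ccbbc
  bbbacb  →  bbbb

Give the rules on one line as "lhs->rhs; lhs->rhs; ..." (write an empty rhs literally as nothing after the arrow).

  | aaccb => ccb
  | bcb
  | bcacbb => bbabb
  | cbcbab

aa->; ac->; cac->ba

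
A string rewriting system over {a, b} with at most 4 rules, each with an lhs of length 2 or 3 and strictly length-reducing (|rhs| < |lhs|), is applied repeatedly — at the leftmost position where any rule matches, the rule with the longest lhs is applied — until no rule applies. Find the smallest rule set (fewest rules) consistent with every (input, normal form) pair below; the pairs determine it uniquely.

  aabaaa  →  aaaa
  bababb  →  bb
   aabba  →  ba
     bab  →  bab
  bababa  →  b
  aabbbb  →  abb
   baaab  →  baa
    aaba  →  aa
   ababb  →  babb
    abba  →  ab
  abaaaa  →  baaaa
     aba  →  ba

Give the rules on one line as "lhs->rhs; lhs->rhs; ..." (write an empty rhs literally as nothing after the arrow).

aab->a; aba->ba; bba->b; bbb->bb

  | aabaaa => aaaa
  | bababb => bbabb => bbb => bb
  | aabba => aba => ba
  | bab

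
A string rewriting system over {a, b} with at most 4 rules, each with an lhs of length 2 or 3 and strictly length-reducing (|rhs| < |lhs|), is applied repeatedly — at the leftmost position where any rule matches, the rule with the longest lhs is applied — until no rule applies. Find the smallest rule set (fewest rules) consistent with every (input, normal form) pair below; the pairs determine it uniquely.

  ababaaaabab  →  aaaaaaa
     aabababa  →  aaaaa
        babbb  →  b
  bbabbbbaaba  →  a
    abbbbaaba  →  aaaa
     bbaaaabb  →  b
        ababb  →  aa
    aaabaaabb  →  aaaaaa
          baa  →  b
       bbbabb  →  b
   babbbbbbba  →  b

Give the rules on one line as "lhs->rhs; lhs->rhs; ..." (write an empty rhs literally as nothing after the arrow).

ab->a; ba->b; bab->; bb->b

  | ababaaaabab => aabaaaabab => aaaaaabab => aaaaaaab => aaaaaaa
  | aabababa => aaababa => aaaaba => aaaaa
  | babbb => bb => b
  | bbabbbbaaba => babbbbaaba => bbbaaba => bbaaba => baaba => baba => a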